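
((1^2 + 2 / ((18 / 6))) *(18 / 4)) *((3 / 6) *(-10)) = -75 / 2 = -37.50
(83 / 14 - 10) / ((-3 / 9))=171 / 14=12.21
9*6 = 54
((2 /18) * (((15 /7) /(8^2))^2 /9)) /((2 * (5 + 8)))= 25 /46964736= 0.00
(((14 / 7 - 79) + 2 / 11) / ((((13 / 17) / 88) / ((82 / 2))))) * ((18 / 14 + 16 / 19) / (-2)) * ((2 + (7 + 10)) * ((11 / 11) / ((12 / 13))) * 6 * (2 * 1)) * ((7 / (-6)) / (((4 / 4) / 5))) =-1666770950 / 3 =-555590316.67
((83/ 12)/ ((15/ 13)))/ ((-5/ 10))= -1079/ 90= -11.99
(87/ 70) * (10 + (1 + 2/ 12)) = 1943/ 140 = 13.88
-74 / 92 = -37 / 46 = -0.80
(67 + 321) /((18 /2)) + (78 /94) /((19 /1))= 346835 /8037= 43.15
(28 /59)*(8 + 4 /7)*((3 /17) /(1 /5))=3.59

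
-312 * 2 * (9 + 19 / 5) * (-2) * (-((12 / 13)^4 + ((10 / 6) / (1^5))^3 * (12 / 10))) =-3306852352 / 32955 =-100344.48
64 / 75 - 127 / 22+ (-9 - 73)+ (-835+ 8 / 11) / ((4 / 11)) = -7857859 / 3300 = -2381.17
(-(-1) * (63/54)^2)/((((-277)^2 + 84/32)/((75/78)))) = 1225/71820801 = 0.00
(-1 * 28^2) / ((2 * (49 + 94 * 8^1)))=-392 / 801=-0.49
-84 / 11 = -7.64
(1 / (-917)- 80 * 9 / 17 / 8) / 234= -82547 / 3647826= -0.02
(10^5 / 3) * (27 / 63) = 100000 / 7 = 14285.71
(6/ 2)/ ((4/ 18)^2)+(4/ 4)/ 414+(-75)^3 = -349262197/ 828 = -421814.25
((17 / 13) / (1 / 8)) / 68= 2 / 13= 0.15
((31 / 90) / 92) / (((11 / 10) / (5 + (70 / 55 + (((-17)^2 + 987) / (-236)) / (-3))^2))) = 849372317 / 17263344186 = 0.05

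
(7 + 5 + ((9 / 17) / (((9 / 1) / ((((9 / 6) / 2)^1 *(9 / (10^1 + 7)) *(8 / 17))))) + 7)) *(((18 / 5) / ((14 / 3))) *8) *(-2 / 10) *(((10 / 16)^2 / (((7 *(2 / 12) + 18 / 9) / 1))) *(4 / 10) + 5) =-110600127 / 933470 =-118.48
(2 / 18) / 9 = 1 / 81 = 0.01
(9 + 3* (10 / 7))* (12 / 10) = 558 / 35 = 15.94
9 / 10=0.90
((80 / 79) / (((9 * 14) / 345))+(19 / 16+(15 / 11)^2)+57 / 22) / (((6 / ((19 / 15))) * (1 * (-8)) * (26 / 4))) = -102651623 / 3006267264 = -0.03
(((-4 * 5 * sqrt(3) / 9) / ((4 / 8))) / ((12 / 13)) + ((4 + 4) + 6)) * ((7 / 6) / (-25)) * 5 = -49 / 15 + 91 * sqrt(3) / 81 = -1.32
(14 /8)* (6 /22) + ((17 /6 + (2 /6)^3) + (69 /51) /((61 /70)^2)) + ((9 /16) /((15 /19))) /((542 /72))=132984283343 /25456830795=5.22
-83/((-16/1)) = 83/16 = 5.19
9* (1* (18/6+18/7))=351/7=50.14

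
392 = 392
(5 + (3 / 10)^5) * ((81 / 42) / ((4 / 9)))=121559049 / 5600000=21.71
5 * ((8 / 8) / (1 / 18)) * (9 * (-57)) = -46170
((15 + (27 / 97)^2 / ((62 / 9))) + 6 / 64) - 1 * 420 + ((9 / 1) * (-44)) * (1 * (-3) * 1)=783.10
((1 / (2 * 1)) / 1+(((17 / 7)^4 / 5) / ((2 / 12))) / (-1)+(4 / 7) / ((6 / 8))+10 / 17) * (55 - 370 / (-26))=-1465480110 / 530621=-2761.82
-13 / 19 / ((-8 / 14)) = 91 / 76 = 1.20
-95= -95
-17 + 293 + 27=303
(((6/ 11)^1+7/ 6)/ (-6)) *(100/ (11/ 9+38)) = -2825/ 3883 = -0.73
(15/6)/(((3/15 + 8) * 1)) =25/82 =0.30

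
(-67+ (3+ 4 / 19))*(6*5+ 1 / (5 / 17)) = -202404 / 95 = -2130.57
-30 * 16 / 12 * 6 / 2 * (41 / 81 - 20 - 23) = 137680 / 27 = 5099.26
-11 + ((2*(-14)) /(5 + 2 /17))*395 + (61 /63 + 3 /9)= -2170.85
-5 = -5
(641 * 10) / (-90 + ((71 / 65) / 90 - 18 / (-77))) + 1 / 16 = -46157722267 / 646875728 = -71.35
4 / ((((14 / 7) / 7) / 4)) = 56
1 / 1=1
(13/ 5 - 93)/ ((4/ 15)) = -339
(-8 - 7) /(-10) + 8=19 /2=9.50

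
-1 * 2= -2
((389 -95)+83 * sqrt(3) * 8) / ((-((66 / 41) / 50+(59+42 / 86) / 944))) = -13813457600 * sqrt(3) / 1980743 -6116199600 / 1980743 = -15166.94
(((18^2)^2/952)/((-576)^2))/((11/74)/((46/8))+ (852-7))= 68931/175257442304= 0.00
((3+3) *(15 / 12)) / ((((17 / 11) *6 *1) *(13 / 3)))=165 / 884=0.19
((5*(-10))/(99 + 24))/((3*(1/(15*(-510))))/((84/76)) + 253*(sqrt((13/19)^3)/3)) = -995551932375000*sqrt(247)/1837094076608872441-116311492500/1837094076608872441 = -0.01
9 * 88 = 792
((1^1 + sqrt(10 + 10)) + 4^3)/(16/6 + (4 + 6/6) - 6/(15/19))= 30* sqrt(5) + 975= 1042.08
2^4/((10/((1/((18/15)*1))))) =4/3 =1.33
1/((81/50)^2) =2500/6561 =0.38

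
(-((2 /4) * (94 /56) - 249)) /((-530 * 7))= -13897 /207760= -0.07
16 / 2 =8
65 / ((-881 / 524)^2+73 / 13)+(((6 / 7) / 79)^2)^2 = 21698005198741569056 / 2818119085989825821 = 7.70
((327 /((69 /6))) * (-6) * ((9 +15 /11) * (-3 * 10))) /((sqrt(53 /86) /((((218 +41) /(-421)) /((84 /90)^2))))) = -47718.85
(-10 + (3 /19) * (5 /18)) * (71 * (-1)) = 80585 /114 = 706.89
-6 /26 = -3 /13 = -0.23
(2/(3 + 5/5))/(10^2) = 1/200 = 0.00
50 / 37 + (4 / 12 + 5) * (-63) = -334.65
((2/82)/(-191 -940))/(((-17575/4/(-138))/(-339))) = 62376/271656775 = 0.00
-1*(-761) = 761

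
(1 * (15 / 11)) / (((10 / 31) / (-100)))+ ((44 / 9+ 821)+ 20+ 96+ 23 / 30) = 514729 / 990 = 519.93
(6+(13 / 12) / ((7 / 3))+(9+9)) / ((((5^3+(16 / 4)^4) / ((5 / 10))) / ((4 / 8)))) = 685 / 42672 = 0.02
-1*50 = -50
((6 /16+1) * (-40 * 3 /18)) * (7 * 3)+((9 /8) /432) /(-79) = -5839681 /30336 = -192.50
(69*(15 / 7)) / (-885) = -69 / 413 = -0.17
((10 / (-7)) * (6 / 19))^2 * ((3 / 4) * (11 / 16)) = 7425 / 70756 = 0.10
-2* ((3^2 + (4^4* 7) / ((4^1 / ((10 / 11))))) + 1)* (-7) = 64260 / 11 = 5841.82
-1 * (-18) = 18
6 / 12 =1 / 2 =0.50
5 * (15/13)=75/13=5.77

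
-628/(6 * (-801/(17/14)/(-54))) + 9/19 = -95815/11837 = -8.09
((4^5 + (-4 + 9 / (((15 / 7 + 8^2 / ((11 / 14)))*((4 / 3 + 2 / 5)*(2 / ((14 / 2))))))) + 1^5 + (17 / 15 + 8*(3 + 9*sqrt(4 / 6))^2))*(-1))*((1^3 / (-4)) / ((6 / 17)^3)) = 10685.08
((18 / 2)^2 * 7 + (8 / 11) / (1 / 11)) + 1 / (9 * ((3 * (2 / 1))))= 31051 / 54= 575.02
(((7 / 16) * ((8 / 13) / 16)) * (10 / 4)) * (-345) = -12075 / 832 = -14.51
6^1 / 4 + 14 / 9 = 55 / 18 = 3.06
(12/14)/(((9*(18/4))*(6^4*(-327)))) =-1/20024172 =-0.00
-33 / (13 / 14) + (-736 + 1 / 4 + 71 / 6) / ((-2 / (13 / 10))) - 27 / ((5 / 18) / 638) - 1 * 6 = -192143929 / 3120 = -61584.59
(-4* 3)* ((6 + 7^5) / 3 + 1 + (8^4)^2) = -201393856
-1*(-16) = 16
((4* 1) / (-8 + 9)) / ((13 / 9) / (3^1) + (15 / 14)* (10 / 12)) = 3024 / 1039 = 2.91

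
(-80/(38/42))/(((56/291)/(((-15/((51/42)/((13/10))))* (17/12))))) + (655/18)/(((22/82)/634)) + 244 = 363737543/3762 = 96687.28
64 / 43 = 1.49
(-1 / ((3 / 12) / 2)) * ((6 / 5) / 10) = -24 / 25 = -0.96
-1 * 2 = -2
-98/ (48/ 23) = -1127/ 24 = -46.96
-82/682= -41/341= -0.12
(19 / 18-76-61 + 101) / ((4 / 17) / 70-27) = 374255 / 289134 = 1.29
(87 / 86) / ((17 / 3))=261 / 1462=0.18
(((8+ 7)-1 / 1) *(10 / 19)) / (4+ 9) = 140 / 247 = 0.57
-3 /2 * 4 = -6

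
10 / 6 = 5 / 3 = 1.67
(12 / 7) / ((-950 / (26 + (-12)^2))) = -204 / 665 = -0.31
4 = 4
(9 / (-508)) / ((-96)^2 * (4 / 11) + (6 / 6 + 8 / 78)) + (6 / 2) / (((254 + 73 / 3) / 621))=4083263458893 / 610042526420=6.69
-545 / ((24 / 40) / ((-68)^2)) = -12600400 / 3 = -4200133.33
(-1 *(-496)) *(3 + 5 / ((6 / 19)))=9341.33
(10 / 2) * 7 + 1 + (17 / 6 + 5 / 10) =118 / 3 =39.33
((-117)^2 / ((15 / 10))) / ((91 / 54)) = 37908 / 7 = 5415.43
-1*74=-74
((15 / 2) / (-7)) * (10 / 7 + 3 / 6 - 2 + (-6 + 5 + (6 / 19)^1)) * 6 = 9045 / 1862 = 4.86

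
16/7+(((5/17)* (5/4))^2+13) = 15.42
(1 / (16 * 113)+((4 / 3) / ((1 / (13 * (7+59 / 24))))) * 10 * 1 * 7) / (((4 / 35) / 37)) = 241827379255 / 65088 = 3715391.15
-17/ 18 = -0.94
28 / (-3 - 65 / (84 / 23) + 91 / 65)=-11760 / 8147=-1.44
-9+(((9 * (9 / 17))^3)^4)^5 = 3229246017998554007515224836513361914701768856101700943472913953573495476834873855927951838639039095432541425209592 / 67132880600101282948735355994194317620764746587861166986121564248710884801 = 48102300826842250303296640000000000000000.00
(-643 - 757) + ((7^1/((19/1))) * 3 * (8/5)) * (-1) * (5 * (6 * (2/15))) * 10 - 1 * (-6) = -27830/19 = -1464.74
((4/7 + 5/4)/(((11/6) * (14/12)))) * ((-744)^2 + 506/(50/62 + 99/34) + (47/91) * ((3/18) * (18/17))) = 8239281800535/17474821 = 471494.49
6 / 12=1 / 2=0.50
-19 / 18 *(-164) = 1558 / 9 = 173.11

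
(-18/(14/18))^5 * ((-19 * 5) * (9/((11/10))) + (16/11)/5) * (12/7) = 57217629923456256/6470695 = 8842578721.99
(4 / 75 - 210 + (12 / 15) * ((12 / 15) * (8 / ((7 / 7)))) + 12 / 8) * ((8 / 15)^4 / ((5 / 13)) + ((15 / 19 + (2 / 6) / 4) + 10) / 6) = -411.23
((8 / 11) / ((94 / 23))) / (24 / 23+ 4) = 529 / 14993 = 0.04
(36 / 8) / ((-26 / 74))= -333 / 26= -12.81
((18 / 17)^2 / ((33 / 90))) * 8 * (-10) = -777600 / 3179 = -244.61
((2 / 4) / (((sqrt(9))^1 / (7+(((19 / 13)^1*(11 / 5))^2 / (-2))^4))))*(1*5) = 3676265787905467121 / 6117980407500000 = 600.90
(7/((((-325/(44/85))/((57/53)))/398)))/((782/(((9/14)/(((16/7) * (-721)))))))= 1122957/471717649000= 0.00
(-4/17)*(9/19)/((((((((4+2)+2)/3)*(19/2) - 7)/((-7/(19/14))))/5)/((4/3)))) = 0.21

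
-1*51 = -51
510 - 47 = 463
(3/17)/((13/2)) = 6/221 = 0.03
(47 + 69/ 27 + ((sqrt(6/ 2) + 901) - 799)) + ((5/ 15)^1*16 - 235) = -703/ 9 + sqrt(3) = -76.38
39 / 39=1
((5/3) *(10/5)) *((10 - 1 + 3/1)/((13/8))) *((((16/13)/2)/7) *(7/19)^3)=125440/1159171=0.11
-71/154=-0.46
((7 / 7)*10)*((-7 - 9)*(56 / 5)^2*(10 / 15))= -13380.27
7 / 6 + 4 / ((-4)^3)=53 / 48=1.10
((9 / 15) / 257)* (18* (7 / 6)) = 63 / 1285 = 0.05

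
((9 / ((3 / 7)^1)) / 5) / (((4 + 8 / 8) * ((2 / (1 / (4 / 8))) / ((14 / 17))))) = 294 / 425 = 0.69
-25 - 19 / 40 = -1019 / 40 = -25.48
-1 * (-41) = 41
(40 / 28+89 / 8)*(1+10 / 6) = 703 / 21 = 33.48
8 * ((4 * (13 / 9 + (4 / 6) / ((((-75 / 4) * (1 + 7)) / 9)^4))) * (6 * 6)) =650003888 / 390625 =1664.01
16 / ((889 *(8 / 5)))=10 / 889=0.01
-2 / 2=-1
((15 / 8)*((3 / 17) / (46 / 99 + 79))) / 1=4455 / 1069912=0.00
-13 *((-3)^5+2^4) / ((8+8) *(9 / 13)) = 38363 / 144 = 266.41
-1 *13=-13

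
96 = 96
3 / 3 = 1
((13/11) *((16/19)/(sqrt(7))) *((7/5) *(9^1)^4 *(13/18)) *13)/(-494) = -492804 *sqrt(7)/19855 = -65.67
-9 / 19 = -0.47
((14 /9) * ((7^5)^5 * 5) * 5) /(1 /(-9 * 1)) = -469374016882387715282450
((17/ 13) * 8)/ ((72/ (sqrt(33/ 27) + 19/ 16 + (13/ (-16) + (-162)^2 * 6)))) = 17 * sqrt(11)/ 351 + 7138385/ 312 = 22879.60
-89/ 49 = -1.82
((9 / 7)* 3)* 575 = 15525 / 7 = 2217.86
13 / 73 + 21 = 1546 / 73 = 21.18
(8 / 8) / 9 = 1 / 9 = 0.11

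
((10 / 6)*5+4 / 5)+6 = 227 / 15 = 15.13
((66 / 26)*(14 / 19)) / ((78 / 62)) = 4774 / 3211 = 1.49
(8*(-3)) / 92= -6 / 23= -0.26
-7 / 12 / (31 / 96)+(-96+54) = -1358 / 31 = -43.81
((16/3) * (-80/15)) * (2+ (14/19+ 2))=-2560/19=-134.74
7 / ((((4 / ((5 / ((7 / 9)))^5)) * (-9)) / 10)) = -102515625 / 4802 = -21348.53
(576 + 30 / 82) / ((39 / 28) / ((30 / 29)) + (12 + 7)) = 2205560 / 77859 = 28.33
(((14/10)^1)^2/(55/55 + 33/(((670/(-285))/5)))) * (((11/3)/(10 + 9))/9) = -0.00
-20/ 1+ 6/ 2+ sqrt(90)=-17+ 3*sqrt(10)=-7.51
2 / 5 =0.40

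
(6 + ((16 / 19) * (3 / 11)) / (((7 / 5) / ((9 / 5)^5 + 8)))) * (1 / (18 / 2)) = 453362 / 391875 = 1.16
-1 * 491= -491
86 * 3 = 258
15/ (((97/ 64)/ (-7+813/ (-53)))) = -1136640/ 5141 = -221.09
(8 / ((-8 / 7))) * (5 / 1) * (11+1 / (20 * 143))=-220227 / 572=-385.01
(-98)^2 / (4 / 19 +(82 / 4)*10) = 26068 / 557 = 46.80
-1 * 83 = -83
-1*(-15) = 15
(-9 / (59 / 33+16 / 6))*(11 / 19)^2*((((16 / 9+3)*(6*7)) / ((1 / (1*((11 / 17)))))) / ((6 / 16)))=-10073008 / 42959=-234.48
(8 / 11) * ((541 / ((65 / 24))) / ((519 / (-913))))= -2873792 / 11245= -255.56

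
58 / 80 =29 / 40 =0.72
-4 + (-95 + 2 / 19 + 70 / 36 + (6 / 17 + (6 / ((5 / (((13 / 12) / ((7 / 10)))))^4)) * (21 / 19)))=-85561443 / 886312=-96.54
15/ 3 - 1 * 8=-3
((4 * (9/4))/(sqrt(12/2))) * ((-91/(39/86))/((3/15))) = -1505 * sqrt(6) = -3686.48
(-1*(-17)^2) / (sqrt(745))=-289*sqrt(745) / 745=-10.59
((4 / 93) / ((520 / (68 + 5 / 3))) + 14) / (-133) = -507989 / 4823910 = -0.11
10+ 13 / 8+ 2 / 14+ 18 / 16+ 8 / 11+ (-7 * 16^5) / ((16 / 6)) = -847769501 / 308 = -2752498.38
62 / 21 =2.95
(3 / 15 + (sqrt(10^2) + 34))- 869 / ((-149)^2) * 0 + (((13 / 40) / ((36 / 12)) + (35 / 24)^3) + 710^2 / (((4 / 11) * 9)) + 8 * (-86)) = 10602314407 / 69120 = 153389.97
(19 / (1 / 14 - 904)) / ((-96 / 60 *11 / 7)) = 931 / 111364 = 0.01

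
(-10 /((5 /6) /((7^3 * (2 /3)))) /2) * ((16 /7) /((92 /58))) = -45472 /23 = -1977.04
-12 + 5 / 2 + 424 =829 / 2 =414.50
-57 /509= -0.11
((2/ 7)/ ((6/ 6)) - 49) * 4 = -1364/ 7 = -194.86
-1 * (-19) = 19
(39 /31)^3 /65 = 4563 /148955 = 0.03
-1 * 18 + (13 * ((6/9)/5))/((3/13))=-472/45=-10.49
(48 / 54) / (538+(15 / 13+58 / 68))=3536 / 2148147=0.00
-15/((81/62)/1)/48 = -0.24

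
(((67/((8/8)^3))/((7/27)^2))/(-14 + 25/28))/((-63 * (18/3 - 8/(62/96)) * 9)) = -4154/197813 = -0.02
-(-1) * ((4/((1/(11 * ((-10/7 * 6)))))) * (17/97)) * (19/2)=-426360/679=-627.92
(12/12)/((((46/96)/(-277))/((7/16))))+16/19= -110155/437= -252.07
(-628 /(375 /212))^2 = 126045.83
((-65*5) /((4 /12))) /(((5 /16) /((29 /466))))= -45240 /233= -194.16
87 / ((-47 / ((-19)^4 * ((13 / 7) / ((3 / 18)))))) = -884358306 / 329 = -2688019.17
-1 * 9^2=-81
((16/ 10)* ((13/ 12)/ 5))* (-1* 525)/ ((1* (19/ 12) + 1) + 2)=-2184/ 55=-39.71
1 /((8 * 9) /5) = 5 /72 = 0.07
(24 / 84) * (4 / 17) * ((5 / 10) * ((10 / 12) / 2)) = 5 / 357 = 0.01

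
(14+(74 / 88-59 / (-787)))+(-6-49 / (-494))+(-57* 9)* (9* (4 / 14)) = -78439724711 / 59871812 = -1310.13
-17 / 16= -1.06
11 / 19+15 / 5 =68 / 19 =3.58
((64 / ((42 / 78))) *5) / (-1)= -4160 / 7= -594.29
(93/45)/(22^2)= 31/7260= 0.00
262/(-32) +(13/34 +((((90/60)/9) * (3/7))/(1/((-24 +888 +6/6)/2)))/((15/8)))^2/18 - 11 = -62362849/18352656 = -3.40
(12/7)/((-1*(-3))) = 4/7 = 0.57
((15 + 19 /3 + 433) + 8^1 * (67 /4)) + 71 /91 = 160828 /273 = 589.11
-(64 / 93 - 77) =7097 / 93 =76.31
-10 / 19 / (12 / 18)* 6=-90 / 19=-4.74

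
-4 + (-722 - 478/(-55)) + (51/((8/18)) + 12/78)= -1722879/2860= -602.41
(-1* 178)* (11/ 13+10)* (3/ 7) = -75294/ 91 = -827.41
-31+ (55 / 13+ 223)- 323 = -1648 / 13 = -126.77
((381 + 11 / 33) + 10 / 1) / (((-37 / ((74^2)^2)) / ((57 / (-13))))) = 18077853088 / 13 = 1390604083.69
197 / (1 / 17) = 3349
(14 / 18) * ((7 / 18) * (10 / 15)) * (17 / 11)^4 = 4092529 / 3557763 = 1.15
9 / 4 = 2.25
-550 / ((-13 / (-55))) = -2326.92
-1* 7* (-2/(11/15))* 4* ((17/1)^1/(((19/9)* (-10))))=-12852/209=-61.49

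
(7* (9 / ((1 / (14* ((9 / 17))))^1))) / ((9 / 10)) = 8820 / 17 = 518.82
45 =45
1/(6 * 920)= 1/5520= 0.00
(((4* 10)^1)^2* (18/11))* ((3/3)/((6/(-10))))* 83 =-3984000/11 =-362181.82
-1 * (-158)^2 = -24964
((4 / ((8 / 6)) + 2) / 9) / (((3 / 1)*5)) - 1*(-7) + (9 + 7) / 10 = 1166 / 135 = 8.64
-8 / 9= -0.89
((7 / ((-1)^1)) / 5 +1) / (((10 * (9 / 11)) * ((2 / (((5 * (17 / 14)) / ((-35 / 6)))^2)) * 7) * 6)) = -3179 / 5042100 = -0.00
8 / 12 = 2 / 3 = 0.67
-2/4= -1/2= -0.50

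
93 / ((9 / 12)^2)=165.33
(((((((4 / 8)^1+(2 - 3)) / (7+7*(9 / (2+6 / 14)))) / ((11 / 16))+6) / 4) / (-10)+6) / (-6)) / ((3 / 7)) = -180197 / 79200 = -2.28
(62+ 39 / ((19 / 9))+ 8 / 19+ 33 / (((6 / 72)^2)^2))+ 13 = 13003256 / 19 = 684381.89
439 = 439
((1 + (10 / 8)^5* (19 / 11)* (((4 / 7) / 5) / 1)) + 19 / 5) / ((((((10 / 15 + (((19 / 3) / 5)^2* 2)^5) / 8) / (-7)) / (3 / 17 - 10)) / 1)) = 10255302897908203125 / 1176326066198797888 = 8.72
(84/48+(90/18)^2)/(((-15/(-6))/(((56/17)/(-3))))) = -2996/255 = -11.75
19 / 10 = 1.90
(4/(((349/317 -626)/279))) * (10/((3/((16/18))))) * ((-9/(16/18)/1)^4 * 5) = -1175055909075/4225984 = -278054.98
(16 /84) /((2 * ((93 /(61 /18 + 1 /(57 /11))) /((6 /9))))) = 350 /143127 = 0.00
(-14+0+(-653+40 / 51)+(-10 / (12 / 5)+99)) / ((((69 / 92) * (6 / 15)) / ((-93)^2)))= -280040205 / 17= -16472953.24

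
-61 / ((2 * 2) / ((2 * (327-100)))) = -13847 / 2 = -6923.50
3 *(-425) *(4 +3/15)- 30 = -5385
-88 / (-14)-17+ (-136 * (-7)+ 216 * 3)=11125 / 7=1589.29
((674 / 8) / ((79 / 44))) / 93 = 3707 / 7347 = 0.50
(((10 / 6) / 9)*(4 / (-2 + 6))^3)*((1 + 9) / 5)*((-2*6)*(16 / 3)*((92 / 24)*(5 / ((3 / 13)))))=-478400 / 243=-1968.72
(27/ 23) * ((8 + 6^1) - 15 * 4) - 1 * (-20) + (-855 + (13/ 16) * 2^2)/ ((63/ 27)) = -11173/ 28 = -399.04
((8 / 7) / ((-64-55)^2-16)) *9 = 24 / 33005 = 0.00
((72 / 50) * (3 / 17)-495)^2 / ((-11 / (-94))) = 4155947861166 / 1986875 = 2091700.72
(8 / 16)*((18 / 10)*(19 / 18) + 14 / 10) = 33 / 20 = 1.65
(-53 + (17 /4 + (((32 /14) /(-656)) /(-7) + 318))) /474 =2163697 /3809064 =0.57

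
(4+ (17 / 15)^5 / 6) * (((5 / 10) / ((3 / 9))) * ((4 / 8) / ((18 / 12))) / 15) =19644857 / 136687500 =0.14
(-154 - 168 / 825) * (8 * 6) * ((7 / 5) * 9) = -128235744 / 1375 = -93262.36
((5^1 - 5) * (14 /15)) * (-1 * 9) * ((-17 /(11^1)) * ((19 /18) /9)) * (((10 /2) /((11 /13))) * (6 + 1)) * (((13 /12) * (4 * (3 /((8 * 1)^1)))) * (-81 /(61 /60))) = 0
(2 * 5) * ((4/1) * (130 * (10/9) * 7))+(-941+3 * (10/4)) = 711197/18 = 39510.94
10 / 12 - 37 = -217 / 6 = -36.17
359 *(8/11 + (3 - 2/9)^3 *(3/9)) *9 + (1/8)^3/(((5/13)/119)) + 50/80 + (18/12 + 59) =25495.40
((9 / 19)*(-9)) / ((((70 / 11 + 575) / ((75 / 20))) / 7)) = -18711 / 97204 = -0.19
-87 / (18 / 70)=-1015 / 3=-338.33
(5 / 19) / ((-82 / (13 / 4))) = -65 / 6232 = -0.01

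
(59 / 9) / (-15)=-59 / 135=-0.44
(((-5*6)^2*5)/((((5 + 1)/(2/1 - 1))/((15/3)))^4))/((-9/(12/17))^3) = -1250000/1193859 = -1.05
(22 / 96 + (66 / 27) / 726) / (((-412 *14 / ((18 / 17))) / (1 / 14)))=-65 / 21318528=-0.00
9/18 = 1/2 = 0.50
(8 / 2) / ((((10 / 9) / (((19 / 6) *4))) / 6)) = 1368 / 5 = 273.60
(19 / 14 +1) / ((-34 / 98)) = -231 / 34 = -6.79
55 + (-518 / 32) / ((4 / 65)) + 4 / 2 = -13187 / 64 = -206.05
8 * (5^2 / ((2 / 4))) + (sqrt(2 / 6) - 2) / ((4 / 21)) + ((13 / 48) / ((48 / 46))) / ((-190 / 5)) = 392.52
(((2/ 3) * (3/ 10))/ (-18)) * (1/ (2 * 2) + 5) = -7/ 120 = -0.06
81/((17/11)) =891/17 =52.41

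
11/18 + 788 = 14195/18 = 788.61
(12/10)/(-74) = -3/185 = -0.02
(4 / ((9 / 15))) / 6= 10 / 9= 1.11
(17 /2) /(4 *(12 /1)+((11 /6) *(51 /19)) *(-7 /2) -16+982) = 646 /75755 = 0.01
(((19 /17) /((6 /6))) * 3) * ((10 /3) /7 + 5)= 2185 /119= 18.36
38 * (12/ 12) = 38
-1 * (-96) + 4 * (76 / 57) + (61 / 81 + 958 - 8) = 85219 / 81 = 1052.09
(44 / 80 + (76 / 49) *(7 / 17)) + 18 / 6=9969 / 2380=4.19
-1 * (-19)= 19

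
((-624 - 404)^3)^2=1180208363584098304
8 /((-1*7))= -8 /7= -1.14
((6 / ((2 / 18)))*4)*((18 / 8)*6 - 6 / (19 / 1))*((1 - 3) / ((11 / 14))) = -1515024 / 209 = -7248.92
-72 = -72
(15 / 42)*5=25 / 14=1.79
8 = 8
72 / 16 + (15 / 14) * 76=1203 / 14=85.93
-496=-496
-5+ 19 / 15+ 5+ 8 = 139 / 15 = 9.27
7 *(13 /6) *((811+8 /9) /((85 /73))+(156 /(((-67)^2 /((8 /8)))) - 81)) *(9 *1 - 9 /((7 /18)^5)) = -25763316173518781 /2748412695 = -9373889.23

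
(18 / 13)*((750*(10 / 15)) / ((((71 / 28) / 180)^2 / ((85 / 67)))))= 19432224000000 / 4390711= 4425757.92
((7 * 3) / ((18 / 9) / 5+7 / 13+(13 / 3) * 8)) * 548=2244060 / 6943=323.21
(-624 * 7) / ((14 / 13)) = -4056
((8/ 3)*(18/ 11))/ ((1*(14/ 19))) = 456/ 77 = 5.92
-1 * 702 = -702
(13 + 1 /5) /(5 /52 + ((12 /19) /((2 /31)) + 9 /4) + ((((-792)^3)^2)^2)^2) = 2964 /833122044784020977472547470601777807260572170306350810722039452579924645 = 0.00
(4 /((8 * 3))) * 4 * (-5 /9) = -10 /27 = -0.37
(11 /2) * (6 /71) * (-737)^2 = 17924577 /71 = 252458.83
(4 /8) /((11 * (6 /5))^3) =125 /574992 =0.00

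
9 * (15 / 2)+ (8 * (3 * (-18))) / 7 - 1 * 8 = -31 / 14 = -2.21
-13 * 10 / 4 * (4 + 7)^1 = -715 / 2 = -357.50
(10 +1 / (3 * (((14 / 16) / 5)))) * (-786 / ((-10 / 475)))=3111250 / 7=444464.29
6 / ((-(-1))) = 6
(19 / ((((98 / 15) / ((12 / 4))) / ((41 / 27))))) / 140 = 779 / 8232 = 0.09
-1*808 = -808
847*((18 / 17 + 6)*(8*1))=813120 / 17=47830.59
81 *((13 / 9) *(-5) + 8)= 63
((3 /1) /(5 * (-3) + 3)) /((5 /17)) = -17 /20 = -0.85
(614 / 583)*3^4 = 49734 / 583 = 85.31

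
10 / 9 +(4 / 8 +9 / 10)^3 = 4337 / 1125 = 3.86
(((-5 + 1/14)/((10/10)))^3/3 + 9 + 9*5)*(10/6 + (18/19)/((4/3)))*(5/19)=17467305/1981168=8.82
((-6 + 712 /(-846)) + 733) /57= 307165 /24111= 12.74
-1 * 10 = -10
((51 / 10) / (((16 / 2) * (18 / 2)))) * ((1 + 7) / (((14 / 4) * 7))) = 17 / 735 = 0.02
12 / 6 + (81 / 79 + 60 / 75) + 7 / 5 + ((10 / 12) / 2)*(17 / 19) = 504167 / 90060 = 5.60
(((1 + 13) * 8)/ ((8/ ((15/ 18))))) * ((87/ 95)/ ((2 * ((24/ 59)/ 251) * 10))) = 3006227/ 9120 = 329.63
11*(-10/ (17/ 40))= -4400/ 17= -258.82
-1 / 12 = -0.08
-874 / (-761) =874 / 761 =1.15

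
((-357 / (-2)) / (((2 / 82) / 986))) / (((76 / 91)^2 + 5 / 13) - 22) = -344969.93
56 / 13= 4.31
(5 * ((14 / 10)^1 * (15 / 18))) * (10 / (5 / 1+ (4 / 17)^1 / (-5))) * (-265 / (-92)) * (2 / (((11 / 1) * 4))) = 3941875 / 2556312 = 1.54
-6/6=-1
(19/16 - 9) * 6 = -375/8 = -46.88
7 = 7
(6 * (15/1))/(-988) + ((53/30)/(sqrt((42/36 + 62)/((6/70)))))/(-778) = -45/494 - 53 * sqrt(26530)/103201700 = -0.09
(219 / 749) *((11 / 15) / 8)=803 / 29960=0.03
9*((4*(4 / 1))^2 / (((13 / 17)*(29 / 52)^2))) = 8146944 / 841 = 9687.21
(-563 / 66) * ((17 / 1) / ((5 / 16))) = -76568 / 165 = -464.05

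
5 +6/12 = 11/2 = 5.50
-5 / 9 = -0.56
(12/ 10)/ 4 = 3/ 10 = 0.30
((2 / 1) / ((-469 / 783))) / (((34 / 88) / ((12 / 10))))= -413424 / 39865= -10.37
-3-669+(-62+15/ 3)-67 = -796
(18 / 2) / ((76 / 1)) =9 / 76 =0.12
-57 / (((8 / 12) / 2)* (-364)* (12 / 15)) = 855 / 1456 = 0.59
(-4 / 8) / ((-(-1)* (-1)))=1 / 2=0.50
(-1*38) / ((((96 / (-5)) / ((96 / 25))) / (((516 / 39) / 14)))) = 3268 / 455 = 7.18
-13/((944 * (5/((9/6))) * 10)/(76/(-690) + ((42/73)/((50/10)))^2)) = 5790161/144629060000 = 0.00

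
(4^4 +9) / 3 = 265 / 3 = 88.33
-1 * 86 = -86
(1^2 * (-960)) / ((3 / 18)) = -5760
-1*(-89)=89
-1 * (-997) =997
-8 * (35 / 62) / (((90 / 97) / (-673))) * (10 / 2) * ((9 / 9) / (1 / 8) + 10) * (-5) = -45696700 / 31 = -1474087.10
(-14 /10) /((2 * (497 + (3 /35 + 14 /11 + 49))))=-539 /421466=-0.00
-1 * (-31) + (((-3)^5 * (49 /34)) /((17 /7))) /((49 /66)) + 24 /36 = -140944 /867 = -162.57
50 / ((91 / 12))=600 / 91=6.59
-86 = -86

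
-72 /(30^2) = -2 /25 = -0.08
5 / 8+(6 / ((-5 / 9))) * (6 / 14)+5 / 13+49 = 165187 / 3640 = 45.38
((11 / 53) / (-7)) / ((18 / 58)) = -319 / 3339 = -0.10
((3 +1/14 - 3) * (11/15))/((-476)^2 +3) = 11/47581590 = 0.00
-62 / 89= -0.70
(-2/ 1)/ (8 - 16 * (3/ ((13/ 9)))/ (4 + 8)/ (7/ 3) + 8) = -0.14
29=29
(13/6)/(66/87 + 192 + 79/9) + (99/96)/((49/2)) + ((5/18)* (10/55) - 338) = -1379523639773/4082679216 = -337.90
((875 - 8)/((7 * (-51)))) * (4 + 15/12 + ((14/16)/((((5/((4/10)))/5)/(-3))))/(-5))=-663/50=-13.26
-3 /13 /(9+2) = -3 /143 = -0.02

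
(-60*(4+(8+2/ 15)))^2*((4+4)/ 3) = 4239872/ 3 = 1413290.67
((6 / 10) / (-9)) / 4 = -1 / 60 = -0.02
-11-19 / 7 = -96 / 7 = -13.71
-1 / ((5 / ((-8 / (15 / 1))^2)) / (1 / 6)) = -0.01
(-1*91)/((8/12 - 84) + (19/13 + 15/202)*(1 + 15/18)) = 477932/422879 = 1.13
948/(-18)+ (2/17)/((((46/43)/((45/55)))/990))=42712/1173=36.41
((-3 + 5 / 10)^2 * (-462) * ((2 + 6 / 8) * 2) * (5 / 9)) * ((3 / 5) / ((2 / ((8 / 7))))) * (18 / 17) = -54450 / 17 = -3202.94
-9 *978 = -8802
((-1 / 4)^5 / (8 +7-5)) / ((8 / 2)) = -1 / 40960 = -0.00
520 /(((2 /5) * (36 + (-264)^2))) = 25 /1341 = 0.02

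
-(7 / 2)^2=-12.25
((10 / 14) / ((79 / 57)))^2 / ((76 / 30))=64125 / 611618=0.10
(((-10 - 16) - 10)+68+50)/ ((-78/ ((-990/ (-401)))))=-13530/ 5213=-2.60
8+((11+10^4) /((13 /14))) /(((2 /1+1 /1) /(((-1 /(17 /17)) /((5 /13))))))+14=-46608 /5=-9321.60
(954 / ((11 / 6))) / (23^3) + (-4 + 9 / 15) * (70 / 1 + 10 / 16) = -257055085 / 1070696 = -240.08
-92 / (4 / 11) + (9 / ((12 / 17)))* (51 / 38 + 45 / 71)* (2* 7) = 537979 / 5396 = 99.70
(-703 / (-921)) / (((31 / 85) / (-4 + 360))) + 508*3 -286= 56618918 / 28551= 1983.08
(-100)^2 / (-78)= -5000 / 39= -128.21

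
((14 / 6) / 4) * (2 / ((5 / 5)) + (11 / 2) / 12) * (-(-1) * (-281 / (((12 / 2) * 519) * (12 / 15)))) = -580265 / 3587328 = -0.16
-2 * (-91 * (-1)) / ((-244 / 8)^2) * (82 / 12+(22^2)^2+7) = -511645316 / 11163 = -45834.03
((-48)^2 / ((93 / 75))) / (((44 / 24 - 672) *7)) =-345600 / 872557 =-0.40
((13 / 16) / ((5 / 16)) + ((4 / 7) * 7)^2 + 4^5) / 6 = 5213 / 30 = 173.77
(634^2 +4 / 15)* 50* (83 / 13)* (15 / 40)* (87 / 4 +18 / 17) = 242554856610 / 221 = 1097533287.83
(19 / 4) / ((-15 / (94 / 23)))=-893 / 690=-1.29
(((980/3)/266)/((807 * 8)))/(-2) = -35/367992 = -0.00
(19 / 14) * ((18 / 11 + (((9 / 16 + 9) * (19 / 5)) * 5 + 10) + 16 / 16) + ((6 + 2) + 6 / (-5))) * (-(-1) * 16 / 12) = 3362791 / 9240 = 363.94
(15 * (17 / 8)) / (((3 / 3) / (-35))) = -8925 / 8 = -1115.62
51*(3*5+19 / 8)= 7089 / 8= 886.12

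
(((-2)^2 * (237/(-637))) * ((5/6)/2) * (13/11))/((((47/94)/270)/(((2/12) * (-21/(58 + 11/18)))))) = 383940/16247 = 23.63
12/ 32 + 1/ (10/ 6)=39/ 40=0.98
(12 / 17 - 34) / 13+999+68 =235241 / 221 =1064.44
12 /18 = 2 /3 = 0.67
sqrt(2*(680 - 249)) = sqrt(862) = 29.36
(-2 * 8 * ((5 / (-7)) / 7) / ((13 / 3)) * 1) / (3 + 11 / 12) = 2880 / 29939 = 0.10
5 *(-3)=-15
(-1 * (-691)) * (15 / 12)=3455 / 4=863.75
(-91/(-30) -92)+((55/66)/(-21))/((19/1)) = -532478/5985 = -88.97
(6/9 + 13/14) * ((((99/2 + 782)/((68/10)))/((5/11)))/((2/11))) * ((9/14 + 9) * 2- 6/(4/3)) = 930253929/26656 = 34898.48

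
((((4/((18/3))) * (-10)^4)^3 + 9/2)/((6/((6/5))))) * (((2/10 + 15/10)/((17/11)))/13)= 176000000002673/35100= 5014245014.32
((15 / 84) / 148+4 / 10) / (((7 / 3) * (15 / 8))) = 8313 / 90650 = 0.09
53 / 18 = 2.94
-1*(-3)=3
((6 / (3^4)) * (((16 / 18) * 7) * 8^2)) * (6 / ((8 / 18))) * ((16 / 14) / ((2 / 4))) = 8192 / 9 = 910.22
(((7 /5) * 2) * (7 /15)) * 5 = 98 /15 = 6.53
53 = 53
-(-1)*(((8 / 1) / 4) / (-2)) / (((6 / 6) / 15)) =-15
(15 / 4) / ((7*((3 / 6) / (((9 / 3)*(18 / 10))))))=81 / 14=5.79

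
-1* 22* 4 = -88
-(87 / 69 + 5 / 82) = -2493 / 1886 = -1.32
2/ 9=0.22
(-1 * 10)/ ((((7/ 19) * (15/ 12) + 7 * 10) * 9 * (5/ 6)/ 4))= -1216/ 16065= -0.08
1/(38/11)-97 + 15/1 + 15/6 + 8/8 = -1486/19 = -78.21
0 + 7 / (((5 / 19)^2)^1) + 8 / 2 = 2627 / 25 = 105.08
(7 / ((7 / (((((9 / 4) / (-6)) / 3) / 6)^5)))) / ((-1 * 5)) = 0.00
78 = 78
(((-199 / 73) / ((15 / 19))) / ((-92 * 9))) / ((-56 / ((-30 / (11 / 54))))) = 11343 / 1034264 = 0.01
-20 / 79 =-0.25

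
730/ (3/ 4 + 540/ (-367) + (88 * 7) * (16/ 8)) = 1071640/ 1807517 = 0.59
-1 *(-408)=408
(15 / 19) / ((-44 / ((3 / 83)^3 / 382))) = -405 / 182601322024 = -0.00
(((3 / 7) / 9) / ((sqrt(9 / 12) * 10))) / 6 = sqrt(3) / 1890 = 0.00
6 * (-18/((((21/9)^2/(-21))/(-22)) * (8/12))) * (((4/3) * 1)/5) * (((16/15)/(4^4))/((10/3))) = -8019/1750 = -4.58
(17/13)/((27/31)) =1.50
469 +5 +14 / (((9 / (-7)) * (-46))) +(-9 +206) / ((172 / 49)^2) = 3002082907 / 6123888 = 490.22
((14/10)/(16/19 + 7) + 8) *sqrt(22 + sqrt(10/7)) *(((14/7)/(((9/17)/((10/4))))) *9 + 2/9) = 519259 *sqrt(7 *sqrt(70) + 1078)/5215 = 3356.81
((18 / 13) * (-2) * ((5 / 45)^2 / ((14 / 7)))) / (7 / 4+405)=-8 / 190359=-0.00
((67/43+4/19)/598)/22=1445/10748452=0.00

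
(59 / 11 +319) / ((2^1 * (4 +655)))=0.25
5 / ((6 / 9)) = 15 / 2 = 7.50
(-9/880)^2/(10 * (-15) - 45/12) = -27/39688000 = -0.00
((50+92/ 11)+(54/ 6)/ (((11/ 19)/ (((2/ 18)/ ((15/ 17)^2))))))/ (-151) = -13631/ 33975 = -0.40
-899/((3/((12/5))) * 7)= -3596/35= -102.74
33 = 33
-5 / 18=-0.28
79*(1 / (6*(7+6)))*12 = 158 / 13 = 12.15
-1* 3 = -3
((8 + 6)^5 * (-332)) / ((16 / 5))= -55799240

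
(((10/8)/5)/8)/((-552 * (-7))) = 1/123648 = 0.00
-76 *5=-380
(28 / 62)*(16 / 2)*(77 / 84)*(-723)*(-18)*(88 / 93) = 39192384 / 961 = 40782.92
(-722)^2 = 521284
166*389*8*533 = 275343536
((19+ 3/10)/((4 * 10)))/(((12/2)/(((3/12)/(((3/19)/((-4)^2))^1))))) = 3667/1800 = 2.04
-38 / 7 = -5.43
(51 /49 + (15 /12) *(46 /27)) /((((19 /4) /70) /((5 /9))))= 838900 /32319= 25.96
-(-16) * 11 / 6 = 88 / 3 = 29.33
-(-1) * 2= 2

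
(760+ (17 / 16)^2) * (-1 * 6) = -584547 / 128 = -4566.77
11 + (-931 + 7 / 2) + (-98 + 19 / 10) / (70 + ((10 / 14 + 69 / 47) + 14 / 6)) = -337503381 / 367735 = -917.79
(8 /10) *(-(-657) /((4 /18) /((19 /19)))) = 11826 /5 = 2365.20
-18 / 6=-3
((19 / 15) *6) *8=304 / 5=60.80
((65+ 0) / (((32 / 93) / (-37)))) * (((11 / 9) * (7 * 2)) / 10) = -1148147 / 96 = -11959.86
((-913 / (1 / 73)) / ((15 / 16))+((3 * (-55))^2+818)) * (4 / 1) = -2582956 / 15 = -172197.07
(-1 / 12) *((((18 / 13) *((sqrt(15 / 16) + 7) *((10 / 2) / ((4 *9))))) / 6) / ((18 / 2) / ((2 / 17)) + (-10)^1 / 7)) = -245 / 983736 - 35 *sqrt(15) / 3934944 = -0.00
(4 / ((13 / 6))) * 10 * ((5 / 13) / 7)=1200 / 1183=1.01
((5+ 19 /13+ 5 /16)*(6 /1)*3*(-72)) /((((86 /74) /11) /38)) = -1765119114 /559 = -3157637.06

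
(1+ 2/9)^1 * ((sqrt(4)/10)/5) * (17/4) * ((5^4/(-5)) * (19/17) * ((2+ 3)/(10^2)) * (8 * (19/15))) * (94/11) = -125.68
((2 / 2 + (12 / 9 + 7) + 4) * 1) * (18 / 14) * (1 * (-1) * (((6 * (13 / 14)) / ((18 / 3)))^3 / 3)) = -4.58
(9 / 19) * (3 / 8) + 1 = 179 / 152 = 1.18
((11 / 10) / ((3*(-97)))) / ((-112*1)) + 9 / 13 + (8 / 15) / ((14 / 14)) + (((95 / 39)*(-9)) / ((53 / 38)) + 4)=-157082795 / 14970592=-10.49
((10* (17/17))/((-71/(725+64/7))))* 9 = -462510/497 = -930.60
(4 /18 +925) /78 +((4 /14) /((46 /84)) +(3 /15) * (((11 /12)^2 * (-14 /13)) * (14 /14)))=3940457 /322920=12.20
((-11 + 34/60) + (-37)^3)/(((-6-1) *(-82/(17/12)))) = -3691193/29520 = -125.04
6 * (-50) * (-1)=300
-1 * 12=-12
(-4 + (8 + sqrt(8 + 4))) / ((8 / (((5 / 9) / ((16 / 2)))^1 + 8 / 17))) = 661*sqrt(3) / 4896 + 661 / 2448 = 0.50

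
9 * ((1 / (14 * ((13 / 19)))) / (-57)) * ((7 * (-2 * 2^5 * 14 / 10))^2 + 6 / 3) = -14751819 / 2275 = -6484.32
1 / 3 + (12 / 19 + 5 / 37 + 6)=14974 / 2109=7.10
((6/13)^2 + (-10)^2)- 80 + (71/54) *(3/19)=1180271/57798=20.42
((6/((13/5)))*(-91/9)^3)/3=-579670/729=-795.16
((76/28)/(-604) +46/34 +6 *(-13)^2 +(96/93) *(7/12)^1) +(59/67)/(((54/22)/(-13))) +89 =4434963216367/4030734204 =1100.29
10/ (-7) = -10/ 7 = -1.43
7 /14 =1 /2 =0.50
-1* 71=-71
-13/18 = -0.72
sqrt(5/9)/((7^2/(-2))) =-2 * sqrt(5)/147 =-0.03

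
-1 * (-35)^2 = -1225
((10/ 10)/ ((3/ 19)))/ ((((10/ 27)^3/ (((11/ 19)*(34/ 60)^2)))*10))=2317491/ 1000000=2.32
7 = 7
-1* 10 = -10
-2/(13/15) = -30/13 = -2.31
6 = 6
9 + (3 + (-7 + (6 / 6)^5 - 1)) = 5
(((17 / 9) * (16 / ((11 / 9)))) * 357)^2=9429186816 / 121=77927163.77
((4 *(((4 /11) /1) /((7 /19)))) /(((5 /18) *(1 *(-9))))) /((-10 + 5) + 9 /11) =304 /805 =0.38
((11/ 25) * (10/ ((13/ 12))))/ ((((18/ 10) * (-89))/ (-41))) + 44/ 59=365596/ 204789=1.79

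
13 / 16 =0.81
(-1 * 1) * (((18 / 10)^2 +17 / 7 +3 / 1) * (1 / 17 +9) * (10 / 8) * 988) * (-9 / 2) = 37095201 / 85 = 436414.13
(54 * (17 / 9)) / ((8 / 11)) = 561 / 4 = 140.25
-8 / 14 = -4 / 7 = -0.57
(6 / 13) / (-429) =-2 / 1859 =-0.00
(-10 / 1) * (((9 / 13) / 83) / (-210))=3 / 7553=0.00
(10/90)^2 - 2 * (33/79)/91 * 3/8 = 20737/2329236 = 0.01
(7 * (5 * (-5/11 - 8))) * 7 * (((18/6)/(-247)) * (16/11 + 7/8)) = 14012775/239096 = 58.61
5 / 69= 0.07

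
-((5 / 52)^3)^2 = -15625 / 19770609664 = -0.00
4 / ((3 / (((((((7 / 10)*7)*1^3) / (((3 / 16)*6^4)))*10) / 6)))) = 98 / 2187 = 0.04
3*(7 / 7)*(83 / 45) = 83 / 15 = 5.53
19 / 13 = 1.46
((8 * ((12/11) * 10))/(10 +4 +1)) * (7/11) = 448/121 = 3.70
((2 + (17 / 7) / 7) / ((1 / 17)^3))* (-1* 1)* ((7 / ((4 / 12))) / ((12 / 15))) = -8474925 / 28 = -302675.89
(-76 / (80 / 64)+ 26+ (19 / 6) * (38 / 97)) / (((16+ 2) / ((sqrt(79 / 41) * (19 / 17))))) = -927751 * sqrt(3239) / 18254430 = -2.89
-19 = -19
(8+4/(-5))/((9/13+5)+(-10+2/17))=-3978/2315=-1.72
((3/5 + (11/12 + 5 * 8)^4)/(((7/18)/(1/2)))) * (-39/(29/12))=-3777803965169/64960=-58155849.22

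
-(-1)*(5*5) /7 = 25 /7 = 3.57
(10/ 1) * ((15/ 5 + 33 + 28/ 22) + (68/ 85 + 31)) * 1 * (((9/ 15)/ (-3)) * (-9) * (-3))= -205146/ 55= -3729.93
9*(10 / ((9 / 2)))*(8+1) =180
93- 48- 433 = -388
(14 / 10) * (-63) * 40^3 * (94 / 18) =-29478400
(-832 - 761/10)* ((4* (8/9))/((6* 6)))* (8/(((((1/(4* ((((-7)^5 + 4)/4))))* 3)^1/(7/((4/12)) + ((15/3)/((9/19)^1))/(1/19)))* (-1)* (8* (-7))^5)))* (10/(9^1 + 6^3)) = 1878151591/26138246400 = 0.07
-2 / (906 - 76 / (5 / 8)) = -5 / 1961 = -0.00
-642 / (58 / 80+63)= -25680 / 2549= -10.07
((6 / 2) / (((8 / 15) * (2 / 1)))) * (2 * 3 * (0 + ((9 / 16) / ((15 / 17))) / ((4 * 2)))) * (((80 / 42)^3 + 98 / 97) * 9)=1633025151 / 17034752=95.86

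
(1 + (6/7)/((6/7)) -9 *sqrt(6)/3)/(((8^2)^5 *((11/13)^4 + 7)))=-0.00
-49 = -49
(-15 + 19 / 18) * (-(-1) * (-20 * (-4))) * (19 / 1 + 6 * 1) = -251000 / 9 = -27888.89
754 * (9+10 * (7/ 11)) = 127426/ 11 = 11584.18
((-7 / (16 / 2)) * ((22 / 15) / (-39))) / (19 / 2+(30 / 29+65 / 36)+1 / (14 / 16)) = 15631 / 6404645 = 0.00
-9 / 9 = -1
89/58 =1.53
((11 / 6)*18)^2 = 1089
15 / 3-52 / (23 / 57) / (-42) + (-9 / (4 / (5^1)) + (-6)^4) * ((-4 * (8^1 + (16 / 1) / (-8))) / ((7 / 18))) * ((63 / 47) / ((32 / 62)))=-6232401795 / 30268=-205907.29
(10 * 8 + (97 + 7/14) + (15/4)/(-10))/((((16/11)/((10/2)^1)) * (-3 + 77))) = 8.23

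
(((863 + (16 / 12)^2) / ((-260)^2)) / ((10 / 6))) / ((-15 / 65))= -7783 / 234000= -0.03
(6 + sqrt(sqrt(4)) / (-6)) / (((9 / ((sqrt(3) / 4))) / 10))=5 * sqrt(3) * (36 - sqrt(2)) / 108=2.77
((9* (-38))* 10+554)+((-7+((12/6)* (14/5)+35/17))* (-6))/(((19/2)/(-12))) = -4620526/1615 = -2861.01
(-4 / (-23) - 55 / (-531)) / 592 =3389 / 7230096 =0.00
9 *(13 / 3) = 39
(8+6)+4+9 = 27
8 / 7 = 1.14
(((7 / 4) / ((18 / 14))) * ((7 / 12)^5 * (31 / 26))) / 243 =25529833 / 56596340736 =0.00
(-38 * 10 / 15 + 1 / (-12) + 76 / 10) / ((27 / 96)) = -8552 / 135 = -63.35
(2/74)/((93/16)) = 16/3441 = 0.00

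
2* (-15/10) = -3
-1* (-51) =51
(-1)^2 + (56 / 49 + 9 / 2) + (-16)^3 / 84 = -1769 / 42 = -42.12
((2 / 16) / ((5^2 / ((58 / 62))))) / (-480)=-0.00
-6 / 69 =-2 / 23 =-0.09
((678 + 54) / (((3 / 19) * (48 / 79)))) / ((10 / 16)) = 183122 / 15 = 12208.13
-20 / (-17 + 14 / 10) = 50 / 39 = 1.28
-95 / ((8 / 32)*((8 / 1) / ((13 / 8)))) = -1235 / 16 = -77.19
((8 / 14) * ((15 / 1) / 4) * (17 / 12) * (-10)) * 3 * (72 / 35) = -9180 / 49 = -187.35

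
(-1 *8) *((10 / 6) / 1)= -40 / 3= -13.33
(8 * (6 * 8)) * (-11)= -4224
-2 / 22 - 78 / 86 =-472 / 473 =-1.00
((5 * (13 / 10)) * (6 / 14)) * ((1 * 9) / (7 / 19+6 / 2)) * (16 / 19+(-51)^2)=17351685 / 896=19365.72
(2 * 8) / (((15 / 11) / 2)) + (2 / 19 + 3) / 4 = 27637 / 1140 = 24.24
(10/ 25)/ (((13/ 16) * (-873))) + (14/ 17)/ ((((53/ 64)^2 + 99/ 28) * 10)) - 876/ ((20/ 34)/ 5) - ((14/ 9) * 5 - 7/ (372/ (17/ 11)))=-237421397684288273/ 31852697315868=-7453.73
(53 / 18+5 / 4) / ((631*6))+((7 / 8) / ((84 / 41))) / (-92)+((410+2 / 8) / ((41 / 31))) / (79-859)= -0.40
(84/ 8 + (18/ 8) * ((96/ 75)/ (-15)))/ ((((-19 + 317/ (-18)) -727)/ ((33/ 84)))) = -255123/ 48107500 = -0.01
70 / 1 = 70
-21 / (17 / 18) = -378 / 17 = -22.24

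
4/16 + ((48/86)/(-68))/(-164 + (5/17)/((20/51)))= 477439/1909372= 0.25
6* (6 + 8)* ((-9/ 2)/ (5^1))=-378/ 5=-75.60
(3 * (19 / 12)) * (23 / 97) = 437 / 388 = 1.13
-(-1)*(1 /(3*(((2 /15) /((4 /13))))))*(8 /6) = 40 /39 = 1.03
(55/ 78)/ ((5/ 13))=11/ 6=1.83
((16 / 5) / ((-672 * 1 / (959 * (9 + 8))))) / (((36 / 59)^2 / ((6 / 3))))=-8107249 / 19440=-417.04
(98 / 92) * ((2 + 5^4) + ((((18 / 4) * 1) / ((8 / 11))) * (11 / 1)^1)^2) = 65975217 / 11776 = 5602.52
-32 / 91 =-0.35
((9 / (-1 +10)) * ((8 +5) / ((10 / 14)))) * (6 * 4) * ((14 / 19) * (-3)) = -91728 / 95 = -965.56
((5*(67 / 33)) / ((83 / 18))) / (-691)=-2010 / 630883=-0.00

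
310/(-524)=-155/262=-0.59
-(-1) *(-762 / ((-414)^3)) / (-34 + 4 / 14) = -889 / 2791012464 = -0.00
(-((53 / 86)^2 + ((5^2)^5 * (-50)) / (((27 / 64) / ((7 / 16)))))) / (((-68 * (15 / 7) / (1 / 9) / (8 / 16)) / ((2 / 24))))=-707820311969099 / 43996141440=-16088.24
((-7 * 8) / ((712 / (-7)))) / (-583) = -49 / 51887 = -0.00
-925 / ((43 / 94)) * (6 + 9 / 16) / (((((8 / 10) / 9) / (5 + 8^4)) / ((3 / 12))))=-842424856875 / 5504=-153056841.73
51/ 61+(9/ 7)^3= 61962/ 20923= 2.96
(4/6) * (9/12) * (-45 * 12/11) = -270/11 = -24.55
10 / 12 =5 / 6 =0.83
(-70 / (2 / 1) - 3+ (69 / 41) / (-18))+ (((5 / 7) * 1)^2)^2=-22346021 / 590646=-37.83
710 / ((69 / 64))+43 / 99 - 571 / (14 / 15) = 1504621 / 31878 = 47.20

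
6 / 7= 0.86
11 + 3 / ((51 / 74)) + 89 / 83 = 23176 / 1411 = 16.43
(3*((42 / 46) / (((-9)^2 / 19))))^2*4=70756 / 42849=1.65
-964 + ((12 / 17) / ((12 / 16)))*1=-16372 / 17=-963.06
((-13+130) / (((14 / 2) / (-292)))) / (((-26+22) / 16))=136656 / 7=19522.29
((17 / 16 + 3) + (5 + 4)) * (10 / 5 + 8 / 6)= 1045 / 24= 43.54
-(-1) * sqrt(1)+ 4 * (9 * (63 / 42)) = 55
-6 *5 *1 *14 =-420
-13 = -13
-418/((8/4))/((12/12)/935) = -195415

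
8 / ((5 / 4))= 32 / 5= 6.40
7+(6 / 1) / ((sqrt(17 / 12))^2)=11.24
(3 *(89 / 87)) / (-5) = -89 / 145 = -0.61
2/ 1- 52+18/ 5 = -46.40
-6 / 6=-1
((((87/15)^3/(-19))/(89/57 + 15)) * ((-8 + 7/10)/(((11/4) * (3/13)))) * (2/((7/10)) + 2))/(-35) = -393467737/397512500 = -0.99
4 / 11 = 0.36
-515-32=-547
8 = 8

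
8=8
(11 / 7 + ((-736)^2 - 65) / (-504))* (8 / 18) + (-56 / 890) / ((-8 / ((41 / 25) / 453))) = -454270930441 / 952489125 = -476.93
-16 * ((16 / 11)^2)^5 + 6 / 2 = -17514373770613 / 25937424601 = -675.25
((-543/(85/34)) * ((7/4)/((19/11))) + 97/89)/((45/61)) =-225867689/760950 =-296.82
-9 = -9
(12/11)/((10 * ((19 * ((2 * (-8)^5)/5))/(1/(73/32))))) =-3/15623168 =-0.00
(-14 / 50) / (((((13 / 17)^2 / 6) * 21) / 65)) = -578 / 65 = -8.89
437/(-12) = -36.42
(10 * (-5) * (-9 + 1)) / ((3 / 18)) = 2400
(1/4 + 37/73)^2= 48841/85264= 0.57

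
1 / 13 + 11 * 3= 430 / 13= 33.08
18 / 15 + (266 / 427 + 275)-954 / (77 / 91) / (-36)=2067627 / 6710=308.14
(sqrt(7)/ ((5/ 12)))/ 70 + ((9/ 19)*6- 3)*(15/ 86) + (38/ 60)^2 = 6*sqrt(7)/ 175 + 274687/ 735300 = 0.46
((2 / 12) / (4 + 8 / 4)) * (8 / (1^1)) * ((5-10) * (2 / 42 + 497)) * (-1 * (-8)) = -835040 / 189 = -4418.20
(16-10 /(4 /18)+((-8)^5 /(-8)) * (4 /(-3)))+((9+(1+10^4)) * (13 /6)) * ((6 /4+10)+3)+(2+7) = 308999.50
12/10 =6/5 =1.20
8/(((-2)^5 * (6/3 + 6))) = -1/32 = -0.03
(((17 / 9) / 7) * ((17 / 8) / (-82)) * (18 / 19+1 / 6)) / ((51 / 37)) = -0.01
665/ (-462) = -95/ 66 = -1.44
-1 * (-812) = 812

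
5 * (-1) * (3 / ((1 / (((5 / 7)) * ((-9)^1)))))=96.43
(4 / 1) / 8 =1 / 2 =0.50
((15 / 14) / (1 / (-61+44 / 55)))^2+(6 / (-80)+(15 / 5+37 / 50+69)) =846583 / 200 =4232.92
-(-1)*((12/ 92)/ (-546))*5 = -5/ 4186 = -0.00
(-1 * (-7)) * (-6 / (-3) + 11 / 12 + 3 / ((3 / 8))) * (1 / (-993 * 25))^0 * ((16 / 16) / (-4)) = -917 / 48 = -19.10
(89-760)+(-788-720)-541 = -2720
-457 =-457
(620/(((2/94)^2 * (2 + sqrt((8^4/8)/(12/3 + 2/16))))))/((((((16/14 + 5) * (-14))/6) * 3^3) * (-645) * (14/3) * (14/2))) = -753269/269356773 + 2191328 * sqrt(33)/808070319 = 0.01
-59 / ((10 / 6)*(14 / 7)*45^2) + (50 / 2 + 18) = 42.99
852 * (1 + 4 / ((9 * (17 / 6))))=985.65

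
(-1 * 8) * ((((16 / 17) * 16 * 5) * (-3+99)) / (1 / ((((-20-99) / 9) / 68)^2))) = -1003520 / 459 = -2186.32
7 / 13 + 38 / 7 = 543 / 91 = 5.97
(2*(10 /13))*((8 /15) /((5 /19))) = 608 /195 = 3.12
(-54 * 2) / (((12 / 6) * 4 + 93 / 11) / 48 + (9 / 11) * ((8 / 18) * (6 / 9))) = -19008 / 103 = -184.54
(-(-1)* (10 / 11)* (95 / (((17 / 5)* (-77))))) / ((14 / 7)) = -2375 / 14399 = -0.16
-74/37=-2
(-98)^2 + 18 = 9622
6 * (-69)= -414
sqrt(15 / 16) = sqrt(15) / 4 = 0.97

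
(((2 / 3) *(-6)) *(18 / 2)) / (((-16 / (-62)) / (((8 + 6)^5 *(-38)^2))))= -108338190912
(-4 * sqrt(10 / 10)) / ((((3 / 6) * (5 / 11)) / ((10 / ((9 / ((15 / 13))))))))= -880 / 39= -22.56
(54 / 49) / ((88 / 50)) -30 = -29.37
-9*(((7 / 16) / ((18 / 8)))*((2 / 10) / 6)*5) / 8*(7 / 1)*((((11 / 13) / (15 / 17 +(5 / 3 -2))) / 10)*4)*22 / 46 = -14399 / 191360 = -0.08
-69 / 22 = -3.14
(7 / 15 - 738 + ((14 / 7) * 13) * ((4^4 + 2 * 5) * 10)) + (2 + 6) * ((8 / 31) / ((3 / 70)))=10612949 / 155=68470.64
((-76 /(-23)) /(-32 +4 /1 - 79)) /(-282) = 38 /347001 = 0.00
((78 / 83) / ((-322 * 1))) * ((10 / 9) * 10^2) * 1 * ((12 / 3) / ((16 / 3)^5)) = -131625 / 437878784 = -0.00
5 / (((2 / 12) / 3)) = 90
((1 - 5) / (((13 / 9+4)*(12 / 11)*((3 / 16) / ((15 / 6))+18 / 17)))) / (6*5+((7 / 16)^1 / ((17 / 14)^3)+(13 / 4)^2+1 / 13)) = -7643841920 / 526126636749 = -0.01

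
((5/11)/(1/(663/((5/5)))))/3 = 1105/11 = 100.45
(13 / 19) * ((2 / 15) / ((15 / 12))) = 104 / 1425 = 0.07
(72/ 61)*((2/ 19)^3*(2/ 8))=144/ 418399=0.00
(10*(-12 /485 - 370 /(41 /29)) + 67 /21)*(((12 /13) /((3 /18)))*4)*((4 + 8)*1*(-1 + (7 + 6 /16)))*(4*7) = -6413494783680 /51701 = -124049724.06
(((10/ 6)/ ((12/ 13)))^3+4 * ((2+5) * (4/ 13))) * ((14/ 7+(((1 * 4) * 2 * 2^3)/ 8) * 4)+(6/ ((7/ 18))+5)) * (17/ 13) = 18989693923/ 18398016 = 1032.16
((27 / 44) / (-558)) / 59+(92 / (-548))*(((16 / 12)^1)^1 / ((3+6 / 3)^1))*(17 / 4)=-62938397 / 330756360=-0.19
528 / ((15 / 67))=11792 / 5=2358.40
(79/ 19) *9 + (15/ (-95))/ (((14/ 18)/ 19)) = 4464/ 133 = 33.56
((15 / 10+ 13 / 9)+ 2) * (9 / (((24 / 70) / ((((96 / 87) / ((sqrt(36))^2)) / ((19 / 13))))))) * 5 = 202475 / 14877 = 13.61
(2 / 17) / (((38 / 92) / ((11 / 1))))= 1012 / 323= 3.13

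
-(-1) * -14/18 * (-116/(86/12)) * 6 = 3248/43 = 75.53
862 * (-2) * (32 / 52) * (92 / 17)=-1268864 / 221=-5741.47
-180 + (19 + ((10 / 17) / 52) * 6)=-35566 / 221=-160.93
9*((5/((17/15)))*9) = 6075/17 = 357.35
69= 69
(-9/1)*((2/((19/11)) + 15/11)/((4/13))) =-61659/836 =-73.75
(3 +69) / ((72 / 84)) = 84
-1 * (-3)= 3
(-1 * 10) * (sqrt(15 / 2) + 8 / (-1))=80 - 5 * sqrt(30)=52.61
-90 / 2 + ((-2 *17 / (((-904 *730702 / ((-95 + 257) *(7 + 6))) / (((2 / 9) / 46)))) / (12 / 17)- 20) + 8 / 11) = -10741278356707 / 167120315824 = -64.27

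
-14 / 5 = -2.80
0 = 0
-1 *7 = -7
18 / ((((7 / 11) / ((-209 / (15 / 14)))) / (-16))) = 441408 / 5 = 88281.60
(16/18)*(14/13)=112/117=0.96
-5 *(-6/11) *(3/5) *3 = 54/11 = 4.91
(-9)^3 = -729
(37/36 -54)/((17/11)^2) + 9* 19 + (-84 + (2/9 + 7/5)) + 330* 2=726.44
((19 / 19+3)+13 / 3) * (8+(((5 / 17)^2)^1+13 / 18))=1145575 / 15606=73.41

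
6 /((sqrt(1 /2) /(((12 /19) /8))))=9 * sqrt(2) /19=0.67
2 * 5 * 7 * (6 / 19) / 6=70 / 19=3.68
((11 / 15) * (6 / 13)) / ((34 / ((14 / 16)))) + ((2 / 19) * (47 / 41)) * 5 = 4214783 / 6886360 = 0.61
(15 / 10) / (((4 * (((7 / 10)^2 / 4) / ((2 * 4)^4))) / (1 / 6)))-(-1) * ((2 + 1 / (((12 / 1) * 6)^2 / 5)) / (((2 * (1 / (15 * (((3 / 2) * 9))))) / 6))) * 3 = 35979665 / 6272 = 5736.55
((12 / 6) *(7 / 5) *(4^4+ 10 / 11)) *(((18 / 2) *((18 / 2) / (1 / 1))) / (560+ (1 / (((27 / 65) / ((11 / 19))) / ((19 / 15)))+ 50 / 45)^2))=21025931724 / 205064695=102.53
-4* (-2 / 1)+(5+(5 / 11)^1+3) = 181 / 11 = 16.45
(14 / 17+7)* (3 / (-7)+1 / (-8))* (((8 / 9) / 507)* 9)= -589 / 8619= -0.07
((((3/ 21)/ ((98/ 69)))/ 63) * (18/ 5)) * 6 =414/ 12005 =0.03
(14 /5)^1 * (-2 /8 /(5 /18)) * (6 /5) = -378 /125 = -3.02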